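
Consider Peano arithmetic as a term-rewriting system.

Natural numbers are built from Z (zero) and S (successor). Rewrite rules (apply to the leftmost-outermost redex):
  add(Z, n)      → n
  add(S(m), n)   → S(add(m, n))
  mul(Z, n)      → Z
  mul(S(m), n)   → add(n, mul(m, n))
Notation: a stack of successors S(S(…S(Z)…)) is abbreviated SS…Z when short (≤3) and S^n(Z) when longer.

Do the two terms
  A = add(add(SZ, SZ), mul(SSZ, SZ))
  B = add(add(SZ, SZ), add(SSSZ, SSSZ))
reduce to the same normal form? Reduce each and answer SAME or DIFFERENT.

Term A:
  start: add(add(SZ, SZ), mul(SSZ, SZ))
  →1  add(S(add(Z, SZ)), mul(SSZ, SZ))
  →2  S(add(add(Z, SZ), mul(SSZ, SZ)))
  →3  S(add(SZ, mul(SSZ, SZ)))
  →4  S(S(add(Z, mul(SSZ, SZ))))
  →5  S(S(mul(SSZ, SZ)))
  →6  S(S(add(SZ, mul(SZ, SZ))))
  →7  S(S(S(add(Z, mul(SZ, SZ)))))
  →8  S(S(S(mul(SZ, SZ))))
  →9  S(S(S(add(SZ, mul(Z, SZ)))))
  →10  S(S(S(S(add(Z, mul(Z, SZ))))))
  →11  S(S(S(S(mul(Z, SZ)))))
  →12  S^4(Z)

Term B:
  start: add(add(SZ, SZ), add(SSSZ, SSSZ))
  →1  add(S(add(Z, SZ)), add(SSSZ, SSSZ))
  →2  S(add(add(Z, SZ), add(SSSZ, SSSZ)))
  →3  S(add(SZ, add(SSSZ, SSSZ)))
  →4  S(S(add(Z, add(SSSZ, SSSZ))))
  →5  S(S(add(SSSZ, SSSZ)))
  →6  S(S(S(add(SSZ, SSSZ))))
  →7  S(S(S(S(add(SZ, SSSZ)))))
  →8  S(S(S(S(S(add(Z, SSSZ))))))
  →9  S^8(Z)

Answer: DIFFERENT — A ⇓ S^4(Z), B ⇓ S^8(Z)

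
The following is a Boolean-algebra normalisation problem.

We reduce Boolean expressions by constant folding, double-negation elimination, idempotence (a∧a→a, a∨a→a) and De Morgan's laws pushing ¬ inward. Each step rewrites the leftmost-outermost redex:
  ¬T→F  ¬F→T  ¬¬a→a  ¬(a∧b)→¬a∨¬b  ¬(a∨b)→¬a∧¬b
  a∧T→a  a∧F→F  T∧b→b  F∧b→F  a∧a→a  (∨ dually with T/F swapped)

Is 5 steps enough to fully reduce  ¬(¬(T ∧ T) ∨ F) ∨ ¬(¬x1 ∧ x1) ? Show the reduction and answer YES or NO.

Answer: NO — after 5 steps the term is T ∨ ¬(¬x1 ∧ x1), not yet normal

Derivation:
  start: ¬(¬(T ∧ T) ∨ F) ∨ ¬(¬x1 ∧ x1)
  step 1: (¬¬(T ∧ T) ∧ ¬F) ∨ ¬(¬x1 ∧ x1)
  step 2: ((T ∧ T) ∧ ¬F) ∨ ¬(¬x1 ∧ x1)
  step 3: (T ∧ ¬F) ∨ ¬(¬x1 ∧ x1)
  step 4: ¬F ∨ ¬(¬x1 ∧ x1)
  step 5: T ∨ ¬(¬x1 ∧ x1)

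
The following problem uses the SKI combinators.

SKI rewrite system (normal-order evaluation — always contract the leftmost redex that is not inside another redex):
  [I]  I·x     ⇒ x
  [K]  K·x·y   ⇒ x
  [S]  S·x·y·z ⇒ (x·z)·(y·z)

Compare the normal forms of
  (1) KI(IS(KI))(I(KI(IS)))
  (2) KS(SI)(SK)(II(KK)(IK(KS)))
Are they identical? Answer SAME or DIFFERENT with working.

Answer: DIFFERENT — A ⇓ I, B ⇓ S(SK)K

Derivation:
Term A:
  start: KI(IS(KI))(I(KI(IS)))
  step 1: I(I(KI(IS)))
  step 2: I(KI(IS))
  step 3: KI(IS)
  step 4: I

Term B:
  start: KS(SI)(SK)(II(KK)(IK(KS)))
  step 1: S(SK)(II(KK)(IK(KS)))
  step 2: S(SK)(I(KK)(IK(KS)))
  step 3: S(SK)(KK(IK(KS)))
  step 4: S(SK)K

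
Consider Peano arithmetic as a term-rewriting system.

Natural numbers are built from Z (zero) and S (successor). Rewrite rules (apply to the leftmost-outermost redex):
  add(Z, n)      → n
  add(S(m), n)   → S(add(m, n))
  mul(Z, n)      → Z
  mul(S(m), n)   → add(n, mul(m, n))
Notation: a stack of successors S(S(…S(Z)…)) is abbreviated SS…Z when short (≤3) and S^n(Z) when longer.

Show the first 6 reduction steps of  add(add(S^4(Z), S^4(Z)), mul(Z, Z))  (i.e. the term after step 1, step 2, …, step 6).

Answer: after 6 steps: S(S(S(add(add(SZ, S^4(Z)), mul(Z, Z)))))

Working:
  start: add(add(S^4(Z), S^4(Z)), mul(Z, Z))
  step 1: add(S(add(SSSZ, S^4(Z))), mul(Z, Z))
  step 2: S(add(add(SSSZ, S^4(Z)), mul(Z, Z)))
  step 3: S(add(S(add(SSZ, S^4(Z))), mul(Z, Z)))
  step 4: S(S(add(add(SSZ, S^4(Z)), mul(Z, Z))))
  step 5: S(S(add(S(add(SZ, S^4(Z))), mul(Z, Z))))
  step 6: S(S(S(add(add(SZ, S^4(Z)), mul(Z, Z)))))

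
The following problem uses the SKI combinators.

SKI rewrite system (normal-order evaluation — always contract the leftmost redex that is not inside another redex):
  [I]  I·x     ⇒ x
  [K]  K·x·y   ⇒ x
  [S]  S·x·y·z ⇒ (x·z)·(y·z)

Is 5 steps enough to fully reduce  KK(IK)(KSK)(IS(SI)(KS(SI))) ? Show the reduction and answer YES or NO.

  start: KK(IK)(KSK)(IS(SI)(KS(SI)))
  [1] K(KSK)(IS(SI)(KS(SI)))
  [2] KSK
  [3] S

Answer: YES — reaches normal form S in 3 ≤ 5 steps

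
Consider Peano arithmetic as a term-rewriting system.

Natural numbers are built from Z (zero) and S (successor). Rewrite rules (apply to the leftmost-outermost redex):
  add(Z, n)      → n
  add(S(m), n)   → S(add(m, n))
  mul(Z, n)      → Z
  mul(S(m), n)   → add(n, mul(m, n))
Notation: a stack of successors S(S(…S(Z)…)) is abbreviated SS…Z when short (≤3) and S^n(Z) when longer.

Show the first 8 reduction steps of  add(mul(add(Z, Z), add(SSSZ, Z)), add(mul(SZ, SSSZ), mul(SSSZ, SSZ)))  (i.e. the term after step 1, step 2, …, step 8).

Answer: after 8 steps: S(S(add(add(SZ, mul(Z, SSSZ)), mul(SSSZ, SSZ))))

Derivation:
  start: add(mul(add(Z, Z), add(SSSZ, Z)), add(mul(SZ, SSSZ), mul(SSSZ, SSZ)))
  [1] add(mul(Z, add(SSSZ, Z)), add(mul(SZ, SSSZ), mul(SSSZ, SSZ)))
  [2] add(Z, add(mul(SZ, SSSZ), mul(SSSZ, SSZ)))
  [3] add(mul(SZ, SSSZ), mul(SSSZ, SSZ))
  [4] add(add(SSSZ, mul(Z, SSSZ)), mul(SSSZ, SSZ))
  [5] add(S(add(SSZ, mul(Z, SSSZ))), mul(SSSZ, SSZ))
  [6] S(add(add(SSZ, mul(Z, SSSZ)), mul(SSSZ, SSZ)))
  [7] S(add(S(add(SZ, mul(Z, SSSZ))), mul(SSSZ, SSZ)))
  [8] S(S(add(add(SZ, mul(Z, SSSZ)), mul(SSSZ, SSZ))))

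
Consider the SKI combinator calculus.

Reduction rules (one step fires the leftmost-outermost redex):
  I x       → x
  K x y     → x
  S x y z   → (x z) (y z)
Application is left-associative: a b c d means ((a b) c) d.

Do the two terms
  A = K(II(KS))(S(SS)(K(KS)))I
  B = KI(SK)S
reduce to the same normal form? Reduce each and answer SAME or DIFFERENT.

Term A:
  start: K(II(KS))(S(SS)(K(KS)))I
  step 1: II(KS)I
  step 2: I(KS)I
  step 3: KSI
  step 4: S

Term B:
  start: KI(SK)S
  step 1: IS
  step 2: S

Answer: SAME — A ⇓ S, B ⇓ S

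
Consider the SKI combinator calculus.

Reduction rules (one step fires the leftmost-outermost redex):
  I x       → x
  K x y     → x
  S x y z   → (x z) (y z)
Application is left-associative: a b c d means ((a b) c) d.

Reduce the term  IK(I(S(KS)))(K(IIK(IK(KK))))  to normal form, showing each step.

Answer: normal form = S(KS)  (in 3 steps)

Derivation:
  start: IK(I(S(KS)))(K(IIK(IK(KK))))
  →1  K(I(S(KS)))(K(IIK(IK(KK))))
  →2  I(S(KS))
  →3  S(KS)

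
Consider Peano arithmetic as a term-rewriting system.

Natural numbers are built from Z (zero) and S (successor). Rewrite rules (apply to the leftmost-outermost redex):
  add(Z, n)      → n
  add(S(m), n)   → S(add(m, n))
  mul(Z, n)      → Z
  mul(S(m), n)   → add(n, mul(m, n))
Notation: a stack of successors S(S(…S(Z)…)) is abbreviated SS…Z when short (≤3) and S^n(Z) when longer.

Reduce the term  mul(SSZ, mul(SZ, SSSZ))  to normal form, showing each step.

  start: mul(SSZ, mul(SZ, SSSZ))
  step 1: add(mul(SZ, SSSZ), mul(SZ, mul(SZ, SSSZ)))
  step 2: add(add(SSSZ, mul(Z, SSSZ)), mul(SZ, mul(SZ, SSSZ)))
  step 3: add(S(add(SSZ, mul(Z, SSSZ))), mul(SZ, mul(SZ, SSSZ)))
  step 4: S(add(add(SSZ, mul(Z, SSSZ)), mul(SZ, mul(SZ, SSSZ))))
  step 5: S(add(S(add(SZ, mul(Z, SSSZ))), mul(SZ, mul(SZ, SSSZ))))
  step 6: S(S(add(add(SZ, mul(Z, SSSZ)), mul(SZ, mul(SZ, SSSZ)))))
  step 7: S(S(add(S(add(Z, mul(Z, SSSZ))), mul(SZ, mul(SZ, SSSZ)))))
  step 8: S(S(S(add(add(Z, mul(Z, SSSZ)), mul(SZ, mul(SZ, SSSZ))))))
  step 9: S(S(S(add(mul(Z, SSSZ), mul(SZ, mul(SZ, SSSZ))))))
  step 10: S(S(S(add(Z, mul(SZ, mul(SZ, SSSZ))))))
  step 11: S(S(S(mul(SZ, mul(SZ, SSSZ)))))
  step 12: S(S(S(add(mul(SZ, SSSZ), mul(Z, mul(SZ, SSSZ))))))
  step 13: S(S(S(add(add(SSSZ, mul(Z, SSSZ)), mul(Z, mul(SZ, SSSZ))))))
  step 14: S(S(S(add(S(add(SSZ, mul(Z, SSSZ))), mul(Z, mul(SZ, SSSZ))))))
  step 15: S(S(S(S(add(add(SSZ, mul(Z, SSSZ)), mul(Z, mul(SZ, SSSZ)))))))
  step 16: S(S(S(S(add(S(add(SZ, mul(Z, SSSZ))), mul(Z, mul(SZ, SSSZ)))))))
  step 17: S(S(S(S(S(add(add(SZ, mul(Z, SSSZ)), mul(Z, mul(SZ, SSSZ))))))))
  step 18: S(S(S(S(S(add(S(add(Z, mul(Z, SSSZ))), mul(Z, mul(SZ, SSSZ))))))))
  step 19: S(S(S(S(S(S(add(add(Z, mul(Z, SSSZ)), mul(Z, mul(SZ, SSSZ)))))))))
  step 20: S(S(S(S(S(S(add(mul(Z, SSSZ), mul(Z, mul(SZ, SSSZ)))))))))
  step 21: S(S(S(S(S(S(add(Z, mul(Z, mul(SZ, SSSZ)))))))))
  step 22: S(S(S(S(S(S(mul(Z, mul(SZ, SSSZ))))))))
  step 23: S^6(Z)

Answer: normal form = S^6(Z)  (in 23 steps)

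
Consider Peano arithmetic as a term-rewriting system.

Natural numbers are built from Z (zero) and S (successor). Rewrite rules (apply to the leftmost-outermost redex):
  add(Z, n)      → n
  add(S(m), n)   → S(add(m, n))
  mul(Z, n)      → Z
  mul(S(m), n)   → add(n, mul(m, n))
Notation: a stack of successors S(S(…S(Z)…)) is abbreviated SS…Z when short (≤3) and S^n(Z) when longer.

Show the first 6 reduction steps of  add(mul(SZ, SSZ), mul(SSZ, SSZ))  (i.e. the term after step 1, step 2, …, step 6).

  start: add(mul(SZ, SSZ), mul(SSZ, SSZ))
  [1] add(add(SSZ, mul(Z, SSZ)), mul(SSZ, SSZ))
  [2] add(S(add(SZ, mul(Z, SSZ))), mul(SSZ, SSZ))
  [3] S(add(add(SZ, mul(Z, SSZ)), mul(SSZ, SSZ)))
  [4] S(add(S(add(Z, mul(Z, SSZ))), mul(SSZ, SSZ)))
  [5] S(S(add(add(Z, mul(Z, SSZ)), mul(SSZ, SSZ))))
  [6] S(S(add(mul(Z, SSZ), mul(SSZ, SSZ))))

Answer: after 6 steps: S(S(add(mul(Z, SSZ), mul(SSZ, SSZ))))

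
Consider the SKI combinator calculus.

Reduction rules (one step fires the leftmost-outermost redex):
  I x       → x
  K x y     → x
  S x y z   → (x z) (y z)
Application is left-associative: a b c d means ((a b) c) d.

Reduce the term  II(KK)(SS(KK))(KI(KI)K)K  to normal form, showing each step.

Answer: normal form = K  (in 6 steps)

Reduction:
  start: II(KK)(SS(KK))(KI(KI)K)K
  [1] I(KK)(SS(KK))(KI(KI)K)K
  [2] KK(SS(KK))(KI(KI)K)K
  [3] K(KI(KI)K)K
  [4] KI(KI)K
  [5] IK
  [6] K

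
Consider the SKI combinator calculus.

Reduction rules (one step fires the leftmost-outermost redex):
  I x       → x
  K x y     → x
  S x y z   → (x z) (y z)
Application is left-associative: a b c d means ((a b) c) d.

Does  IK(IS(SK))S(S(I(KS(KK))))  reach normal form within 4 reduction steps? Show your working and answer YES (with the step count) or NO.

  start: IK(IS(SK))S(S(I(KS(KK))))
  →1  K(IS(SK))S(S(I(KS(KK))))
  →2  IS(SK)(S(I(KS(KK))))
  →3  S(SK)(S(I(KS(KK))))
  →4  S(SK)(S(KS(KK)))

Answer: NO — after 4 steps the term is S(SK)(S(KS(KK))), not yet normal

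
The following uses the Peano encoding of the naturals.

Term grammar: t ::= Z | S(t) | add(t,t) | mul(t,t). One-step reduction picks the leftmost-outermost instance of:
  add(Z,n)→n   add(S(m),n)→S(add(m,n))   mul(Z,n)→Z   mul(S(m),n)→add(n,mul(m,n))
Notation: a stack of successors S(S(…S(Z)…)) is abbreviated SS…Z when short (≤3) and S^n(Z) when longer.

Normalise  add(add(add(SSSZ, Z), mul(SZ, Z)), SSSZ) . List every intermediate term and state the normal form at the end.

  start: add(add(add(SSSZ, Z), mul(SZ, Z)), SSSZ)
  step 1: add(add(S(add(SSZ, Z)), mul(SZ, Z)), SSSZ)
  step 2: add(S(add(add(SSZ, Z), mul(SZ, Z))), SSSZ)
  step 3: S(add(add(add(SSZ, Z), mul(SZ, Z)), SSSZ))
  step 4: S(add(add(S(add(SZ, Z)), mul(SZ, Z)), SSSZ))
  step 5: S(add(S(add(add(SZ, Z), mul(SZ, Z))), SSSZ))
  step 6: S(S(add(add(add(SZ, Z), mul(SZ, Z)), SSSZ)))
  step 7: S(S(add(add(S(add(Z, Z)), mul(SZ, Z)), SSSZ)))
  step 8: S(S(add(S(add(add(Z, Z), mul(SZ, Z))), SSSZ)))
  step 9: S(S(S(add(add(add(Z, Z), mul(SZ, Z)), SSSZ))))
  step 10: S(S(S(add(add(Z, mul(SZ, Z)), SSSZ))))
  step 11: S(S(S(add(mul(SZ, Z), SSSZ))))
  step 12: S(S(S(add(add(Z, mul(Z, Z)), SSSZ))))
  step 13: S(S(S(add(mul(Z, Z), SSSZ))))
  step 14: S(S(S(add(Z, SSSZ))))
  step 15: S^6(Z)

Answer: normal form = S^6(Z)  (in 15 steps)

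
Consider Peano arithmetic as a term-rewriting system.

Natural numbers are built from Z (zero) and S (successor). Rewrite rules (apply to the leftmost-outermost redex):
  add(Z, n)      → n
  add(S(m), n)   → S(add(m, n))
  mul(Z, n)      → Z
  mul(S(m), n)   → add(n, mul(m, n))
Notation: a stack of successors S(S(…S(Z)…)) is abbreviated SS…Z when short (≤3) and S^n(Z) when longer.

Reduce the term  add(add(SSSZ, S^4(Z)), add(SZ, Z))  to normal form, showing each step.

  start: add(add(SSSZ, S^4(Z)), add(SZ, Z))
  →1  add(S(add(SSZ, S^4(Z))), add(SZ, Z))
  →2  S(add(add(SSZ, S^4(Z)), add(SZ, Z)))
  →3  S(add(S(add(SZ, S^4(Z))), add(SZ, Z)))
  →4  S(S(add(add(SZ, S^4(Z)), add(SZ, Z))))
  →5  S(S(add(S(add(Z, S^4(Z))), add(SZ, Z))))
  →6  S(S(S(add(add(Z, S^4(Z)), add(SZ, Z)))))
  →7  S(S(S(add(S^4(Z), add(SZ, Z)))))
  →8  S(S(S(S(add(SSSZ, add(SZ, Z))))))
  →9  S(S(S(S(S(add(SSZ, add(SZ, Z)))))))
  →10  S(S(S(S(S(S(add(SZ, add(SZ, Z))))))))
  →11  S(S(S(S(S(S(S(add(Z, add(SZ, Z)))))))))
  →12  S(S(S(S(S(S(S(add(SZ, Z))))))))
  →13  S(S(S(S(S(S(S(S(add(Z, Z)))))))))
  →14  S^8(Z)

Answer: normal form = S^8(Z)  (in 14 steps)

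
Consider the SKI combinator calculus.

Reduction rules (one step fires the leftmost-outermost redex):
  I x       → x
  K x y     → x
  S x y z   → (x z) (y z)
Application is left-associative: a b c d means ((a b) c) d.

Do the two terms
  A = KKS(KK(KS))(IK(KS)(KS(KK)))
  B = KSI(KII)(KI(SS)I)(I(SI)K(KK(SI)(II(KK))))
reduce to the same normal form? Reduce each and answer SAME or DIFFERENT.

Answer: SAME — A ⇓ K, B ⇓ K

Derivation:
Term A:
  start: KKS(KK(KS))(IK(KS)(KS(KK)))
  step 1: K(KK(KS))(IK(KS)(KS(KK)))
  step 2: KK(KS)
  step 3: K

Term B:
  start: KSI(KII)(KI(SS)I)(I(SI)K(KK(SI)(II(KK))))
  step 1: S(KII)(KI(SS)I)(I(SI)K(KK(SI)(II(KK))))
  step 2: KII(I(SI)K(KK(SI)(II(KK))))(KI(SS)I(I(SI)K(KK(SI)(II(KK)))))
  step 3: I(I(SI)K(KK(SI)(II(KK))))(KI(SS)I(I(SI)K(KK(SI)(II(KK)))))
  step 4: I(SI)K(KK(SI)(II(KK)))(KI(SS)I(I(SI)K(KK(SI)(II(KK)))))
  step 5: SIK(KK(SI)(II(KK)))(KI(SS)I(I(SI)K(KK(SI)(II(KK)))))
  step 6: I(KK(SI)(II(KK)))(K(KK(SI)(II(KK))))(KI(SS)I(I(SI)K(KK(SI)(II(KK)))))
  step 7: KK(SI)(II(KK))(K(KK(SI)(II(KK))))(KI(SS)I(I(SI)K(KK(SI)(II(KK)))))
  step 8: K(II(KK))(K(KK(SI)(II(KK))))(KI(SS)I(I(SI)K(KK(SI)(II(KK)))))
  step 9: II(KK)(KI(SS)I(I(SI)K(KK(SI)(II(KK)))))
  step 10: I(KK)(KI(SS)I(I(SI)K(KK(SI)(II(KK)))))
  step 11: KK(KI(SS)I(I(SI)K(KK(SI)(II(KK)))))
  step 12: K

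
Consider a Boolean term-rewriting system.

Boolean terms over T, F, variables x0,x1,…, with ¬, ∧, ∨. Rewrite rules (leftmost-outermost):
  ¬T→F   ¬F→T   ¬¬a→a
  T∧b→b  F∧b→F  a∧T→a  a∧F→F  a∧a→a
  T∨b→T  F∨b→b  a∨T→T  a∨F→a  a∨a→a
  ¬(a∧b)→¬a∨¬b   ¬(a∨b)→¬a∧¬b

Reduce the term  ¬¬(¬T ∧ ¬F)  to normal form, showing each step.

Answer: normal form = F  (in 3 steps)

Derivation:
  start: ¬¬(¬T ∧ ¬F)
  [1] ¬T ∧ ¬F
  [2] F ∧ ¬F
  [3] F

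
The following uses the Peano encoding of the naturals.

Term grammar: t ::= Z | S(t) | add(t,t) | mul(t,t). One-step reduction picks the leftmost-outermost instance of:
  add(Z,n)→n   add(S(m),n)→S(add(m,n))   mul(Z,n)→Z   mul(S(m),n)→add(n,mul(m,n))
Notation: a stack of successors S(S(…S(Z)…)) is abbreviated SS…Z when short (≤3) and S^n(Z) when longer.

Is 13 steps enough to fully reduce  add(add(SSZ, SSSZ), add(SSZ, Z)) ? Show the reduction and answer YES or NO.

  start: add(add(SSZ, SSSZ), add(SSZ, Z))
  [1] add(S(add(SZ, SSSZ)), add(SSZ, Z))
  [2] S(add(add(SZ, SSSZ), add(SSZ, Z)))
  [3] S(add(S(add(Z, SSSZ)), add(SSZ, Z)))
  [4] S(S(add(add(Z, SSSZ), add(SSZ, Z))))
  [5] S(S(add(SSSZ, add(SSZ, Z))))
  [6] S(S(S(add(SSZ, add(SSZ, Z)))))
  [7] S(S(S(S(add(SZ, add(SSZ, Z))))))
  [8] S(S(S(S(S(add(Z, add(SSZ, Z)))))))
  [9] S(S(S(S(S(add(SSZ, Z))))))
  [10] S(S(S(S(S(S(add(SZ, Z)))))))
  [11] S(S(S(S(S(S(S(add(Z, Z))))))))
  [12] S^7(Z)

Answer: YES — reaches normal form S^7(Z) in 12 ≤ 13 steps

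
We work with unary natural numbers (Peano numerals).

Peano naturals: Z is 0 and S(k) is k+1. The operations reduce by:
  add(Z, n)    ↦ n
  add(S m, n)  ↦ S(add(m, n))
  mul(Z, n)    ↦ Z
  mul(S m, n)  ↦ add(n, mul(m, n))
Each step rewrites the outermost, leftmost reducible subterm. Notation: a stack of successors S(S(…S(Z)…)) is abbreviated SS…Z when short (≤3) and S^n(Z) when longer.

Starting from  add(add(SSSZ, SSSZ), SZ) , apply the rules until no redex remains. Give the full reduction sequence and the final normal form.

  start: add(add(SSSZ, SSSZ), SZ)
  step 1: add(S(add(SSZ, SSSZ)), SZ)
  step 2: S(add(add(SSZ, SSSZ), SZ))
  step 3: S(add(S(add(SZ, SSSZ)), SZ))
  step 4: S(S(add(add(SZ, SSSZ), SZ)))
  step 5: S(S(add(S(add(Z, SSSZ)), SZ)))
  step 6: S(S(S(add(add(Z, SSSZ), SZ))))
  step 7: S(S(S(add(SSSZ, SZ))))
  step 8: S(S(S(S(add(SSZ, SZ)))))
  step 9: S(S(S(S(S(add(SZ, SZ))))))
  step 10: S(S(S(S(S(S(add(Z, SZ)))))))
  step 11: S^7(Z)

Answer: normal form = S^7(Z)  (in 11 steps)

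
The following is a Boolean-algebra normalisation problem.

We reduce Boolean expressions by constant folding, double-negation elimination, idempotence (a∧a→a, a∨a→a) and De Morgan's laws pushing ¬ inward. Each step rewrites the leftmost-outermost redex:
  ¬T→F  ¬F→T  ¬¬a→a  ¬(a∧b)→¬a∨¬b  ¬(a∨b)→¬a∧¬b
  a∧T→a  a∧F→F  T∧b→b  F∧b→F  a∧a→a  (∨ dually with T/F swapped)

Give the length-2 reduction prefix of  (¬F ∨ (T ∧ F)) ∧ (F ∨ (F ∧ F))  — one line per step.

  start: (¬F ∨ (T ∧ F)) ∧ (F ∨ (F ∧ F))
  step 1: (T ∨ (T ∧ F)) ∧ (F ∨ (F ∧ F))
  step 2: T ∧ (F ∨ (F ∧ F))

Answer: after 2 steps: T ∧ (F ∨ (F ∧ F))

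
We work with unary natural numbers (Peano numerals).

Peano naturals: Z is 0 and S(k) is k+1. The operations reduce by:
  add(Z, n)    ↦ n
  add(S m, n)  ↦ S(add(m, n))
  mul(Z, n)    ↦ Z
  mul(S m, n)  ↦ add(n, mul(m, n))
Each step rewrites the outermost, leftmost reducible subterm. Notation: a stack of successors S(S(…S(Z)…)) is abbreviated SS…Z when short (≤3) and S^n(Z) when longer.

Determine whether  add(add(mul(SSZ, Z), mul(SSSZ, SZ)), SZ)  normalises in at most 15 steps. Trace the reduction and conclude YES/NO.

Answer: NO — after 15 steps the term is S(S(add(add(SZ, mul(Z, SZ)), SZ))), not yet normal

Derivation:
  start: add(add(mul(SSZ, Z), mul(SSSZ, SZ)), SZ)
  [1] add(add(add(Z, mul(SZ, Z)), mul(SSSZ, SZ)), SZ)
  [2] add(add(mul(SZ, Z), mul(SSSZ, SZ)), SZ)
  [3] add(add(add(Z, mul(Z, Z)), mul(SSSZ, SZ)), SZ)
  [4] add(add(mul(Z, Z), mul(SSSZ, SZ)), SZ)
  [5] add(add(Z, mul(SSSZ, SZ)), SZ)
  [6] add(mul(SSSZ, SZ), SZ)
  [7] add(add(SZ, mul(SSZ, SZ)), SZ)
  [8] add(S(add(Z, mul(SSZ, SZ))), SZ)
  [9] S(add(add(Z, mul(SSZ, SZ)), SZ))
  [10] S(add(mul(SSZ, SZ), SZ))
  [11] S(add(add(SZ, mul(SZ, SZ)), SZ))
  [12] S(add(S(add(Z, mul(SZ, SZ))), SZ))
  [13] S(S(add(add(Z, mul(SZ, SZ)), SZ)))
  [14] S(S(add(mul(SZ, SZ), SZ)))
  [15] S(S(add(add(SZ, mul(Z, SZ)), SZ)))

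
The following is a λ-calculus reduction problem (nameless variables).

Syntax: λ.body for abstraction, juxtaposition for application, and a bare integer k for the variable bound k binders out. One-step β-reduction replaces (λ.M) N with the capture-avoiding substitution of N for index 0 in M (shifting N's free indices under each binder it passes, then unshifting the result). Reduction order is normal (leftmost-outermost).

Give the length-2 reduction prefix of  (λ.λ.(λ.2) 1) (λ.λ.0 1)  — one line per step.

Answer: after 2 steps: λ.λ.λ.0 1

Derivation:
  start: (λ.λ.(λ.2) 1) (λ.λ.0 1)
  →1  λ.(λ.λ.λ.0 1) (λ.λ.0 1)
  →2  λ.λ.λ.0 1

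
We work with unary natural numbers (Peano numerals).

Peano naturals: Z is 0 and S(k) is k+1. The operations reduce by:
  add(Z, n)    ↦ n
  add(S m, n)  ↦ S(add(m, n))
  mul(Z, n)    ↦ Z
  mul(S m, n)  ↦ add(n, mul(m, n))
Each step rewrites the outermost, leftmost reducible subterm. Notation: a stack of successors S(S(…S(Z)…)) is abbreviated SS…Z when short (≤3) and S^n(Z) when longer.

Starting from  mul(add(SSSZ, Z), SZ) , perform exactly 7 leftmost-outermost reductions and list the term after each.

  start: mul(add(SSSZ, Z), SZ)
  step 1: mul(S(add(SSZ, Z)), SZ)
  step 2: add(SZ, mul(add(SSZ, Z), SZ))
  step 3: S(add(Z, mul(add(SSZ, Z), SZ)))
  step 4: S(mul(add(SSZ, Z), SZ))
  step 5: S(mul(S(add(SZ, Z)), SZ))
  step 6: S(add(SZ, mul(add(SZ, Z), SZ)))
  step 7: S(S(add(Z, mul(add(SZ, Z), SZ))))

Answer: after 7 steps: S(S(add(Z, mul(add(SZ, Z), SZ))))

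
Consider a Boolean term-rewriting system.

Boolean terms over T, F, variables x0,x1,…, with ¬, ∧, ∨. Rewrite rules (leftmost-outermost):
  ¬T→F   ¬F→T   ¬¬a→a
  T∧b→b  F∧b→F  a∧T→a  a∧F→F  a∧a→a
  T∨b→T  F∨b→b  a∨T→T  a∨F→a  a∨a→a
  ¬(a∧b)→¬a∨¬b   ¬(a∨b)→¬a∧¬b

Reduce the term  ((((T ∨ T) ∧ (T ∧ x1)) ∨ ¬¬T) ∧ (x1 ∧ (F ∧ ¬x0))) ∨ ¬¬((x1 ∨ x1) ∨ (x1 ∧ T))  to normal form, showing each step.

Answer: normal form = x1  (in 13 steps)

Working:
  start: ((((T ∨ T) ∧ (T ∧ x1)) ∨ ¬¬T) ∧ (x1 ∧ (F ∧ ¬x0))) ∨ ¬¬((x1 ∨ x1) ∨ (x1 ∧ T))
  step 1: (((T ∧ (T ∧ x1)) ∨ ¬¬T) ∧ (x1 ∧ (F ∧ ¬x0))) ∨ ¬¬((x1 ∨ x1) ∨ (x1 ∧ T))
  step 2: (((T ∧ x1) ∨ ¬¬T) ∧ (x1 ∧ (F ∧ ¬x0))) ∨ ¬¬((x1 ∨ x1) ∨ (x1 ∧ T))
  step 3: ((x1 ∨ ¬¬T) ∧ (x1 ∧ (F ∧ ¬x0))) ∨ ¬¬((x1 ∨ x1) ∨ (x1 ∧ T))
  step 4: ((x1 ∨ T) ∧ (x1 ∧ (F ∧ ¬x0))) ∨ ¬¬((x1 ∨ x1) ∨ (x1 ∧ T))
  step 5: (T ∧ (x1 ∧ (F ∧ ¬x0))) ∨ ¬¬((x1 ∨ x1) ∨ (x1 ∧ T))
  step 6: (x1 ∧ (F ∧ ¬x0)) ∨ ¬¬((x1 ∨ x1) ∨ (x1 ∧ T))
  step 7: (x1 ∧ F) ∨ ¬¬((x1 ∨ x1) ∨ (x1 ∧ T))
  step 8: F ∨ ¬¬((x1 ∨ x1) ∨ (x1 ∧ T))
  step 9: ¬¬((x1 ∨ x1) ∨ (x1 ∧ T))
  step 10: (x1 ∨ x1) ∨ (x1 ∧ T)
  step 11: x1 ∨ (x1 ∧ T)
  step 12: x1 ∨ x1
  step 13: x1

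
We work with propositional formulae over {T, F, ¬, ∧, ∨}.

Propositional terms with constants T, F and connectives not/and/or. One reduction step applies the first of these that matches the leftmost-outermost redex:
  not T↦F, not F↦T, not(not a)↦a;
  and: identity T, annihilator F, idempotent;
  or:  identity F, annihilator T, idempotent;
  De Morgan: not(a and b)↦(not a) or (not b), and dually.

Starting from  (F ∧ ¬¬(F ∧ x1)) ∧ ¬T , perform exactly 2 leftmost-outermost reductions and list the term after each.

  start: (F ∧ ¬¬(F ∧ x1)) ∧ ¬T
  step 1: F ∧ ¬T
  step 2: F

Answer: after 2 steps: F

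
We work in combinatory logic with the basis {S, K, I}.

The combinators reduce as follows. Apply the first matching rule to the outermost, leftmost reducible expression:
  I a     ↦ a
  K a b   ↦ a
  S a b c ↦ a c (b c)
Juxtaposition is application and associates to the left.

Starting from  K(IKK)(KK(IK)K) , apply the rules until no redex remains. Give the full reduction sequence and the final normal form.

  start: K(IKK)(KK(IK)K)
  step 1: IKK
  step 2: KK

Answer: normal form = KK  (in 2 steps)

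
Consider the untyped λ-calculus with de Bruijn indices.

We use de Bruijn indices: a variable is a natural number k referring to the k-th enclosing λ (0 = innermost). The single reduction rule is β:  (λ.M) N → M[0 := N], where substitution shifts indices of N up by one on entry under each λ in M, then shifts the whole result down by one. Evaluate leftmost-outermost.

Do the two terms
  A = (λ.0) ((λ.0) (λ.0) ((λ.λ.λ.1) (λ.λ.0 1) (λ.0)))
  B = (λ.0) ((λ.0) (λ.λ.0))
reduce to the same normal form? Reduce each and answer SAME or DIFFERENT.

Term A:
  start: (λ.0) ((λ.0) (λ.0) ((λ.λ.λ.1) (λ.λ.0 1) (λ.0)))
  [1] (λ.0) (λ.0) ((λ.λ.λ.1) (λ.λ.0 1) (λ.0))
  [2] (λ.0) ((λ.λ.λ.1) (λ.λ.0 1) (λ.0))
  [3] (λ.λ.λ.1) (λ.λ.0 1) (λ.0)
  [4] (λ.λ.1) (λ.0)
  [5] λ.λ.0

Term B:
  start: (λ.0) ((λ.0) (λ.λ.0))
  [1] (λ.0) (λ.λ.0)
  [2] λ.λ.0

Answer: SAME — A ⇓ λ.λ.0, B ⇓ λ.λ.0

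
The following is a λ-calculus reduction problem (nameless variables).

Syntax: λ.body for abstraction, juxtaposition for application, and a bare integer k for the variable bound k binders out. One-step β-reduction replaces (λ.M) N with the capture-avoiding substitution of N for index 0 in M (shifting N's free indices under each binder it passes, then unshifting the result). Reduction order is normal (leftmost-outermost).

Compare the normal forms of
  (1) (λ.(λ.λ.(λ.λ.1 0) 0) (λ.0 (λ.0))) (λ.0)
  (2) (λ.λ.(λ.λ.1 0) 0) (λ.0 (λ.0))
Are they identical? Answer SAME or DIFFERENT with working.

Term A:
  start: (λ.(λ.λ.(λ.λ.1 0) 0) (λ.0 (λ.0))) (λ.0)
  step 1: (λ.λ.(λ.λ.1 0) 0) (λ.0 (λ.0))
  step 2: λ.(λ.λ.1 0) 0
  step 3: λ.λ.1 0

Term B:
  start: (λ.λ.(λ.λ.1 0) 0) (λ.0 (λ.0))
  step 1: λ.(λ.λ.1 0) 0
  step 2: λ.λ.1 0

Answer: SAME — A ⇓ λ.λ.1 0, B ⇓ λ.λ.1 0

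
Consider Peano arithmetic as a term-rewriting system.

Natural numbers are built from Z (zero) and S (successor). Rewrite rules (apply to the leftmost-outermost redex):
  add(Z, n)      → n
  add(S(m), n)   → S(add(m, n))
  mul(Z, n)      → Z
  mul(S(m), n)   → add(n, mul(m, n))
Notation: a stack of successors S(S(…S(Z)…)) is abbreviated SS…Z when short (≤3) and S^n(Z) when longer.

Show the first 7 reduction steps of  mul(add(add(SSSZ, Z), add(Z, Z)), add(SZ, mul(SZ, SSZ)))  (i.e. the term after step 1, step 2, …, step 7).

  start: mul(add(add(SSSZ, Z), add(Z, Z)), add(SZ, mul(SZ, SSZ)))
  [1] mul(add(S(add(SSZ, Z)), add(Z, Z)), add(SZ, mul(SZ, SSZ)))
  [2] mul(S(add(add(SSZ, Z), add(Z, Z))), add(SZ, mul(SZ, SSZ)))
  [3] add(add(SZ, mul(SZ, SSZ)), mul(add(add(SSZ, Z), add(Z, Z)), add(SZ, mul(SZ, SSZ))))
  [4] add(S(add(Z, mul(SZ, SSZ))), mul(add(add(SSZ, Z), add(Z, Z)), add(SZ, mul(SZ, SSZ))))
  [5] S(add(add(Z, mul(SZ, SSZ)), mul(add(add(SSZ, Z), add(Z, Z)), add(SZ, mul(SZ, SSZ)))))
  [6] S(add(mul(SZ, SSZ), mul(add(add(SSZ, Z), add(Z, Z)), add(SZ, mul(SZ, SSZ)))))
  [7] S(add(add(SSZ, mul(Z, SSZ)), mul(add(add(SSZ, Z), add(Z, Z)), add(SZ, mul(SZ, SSZ)))))

Answer: after 7 steps: S(add(add(SSZ, mul(Z, SSZ)), mul(add(add(SSZ, Z), add(Z, Z)), add(SZ, mul(SZ, SSZ)))))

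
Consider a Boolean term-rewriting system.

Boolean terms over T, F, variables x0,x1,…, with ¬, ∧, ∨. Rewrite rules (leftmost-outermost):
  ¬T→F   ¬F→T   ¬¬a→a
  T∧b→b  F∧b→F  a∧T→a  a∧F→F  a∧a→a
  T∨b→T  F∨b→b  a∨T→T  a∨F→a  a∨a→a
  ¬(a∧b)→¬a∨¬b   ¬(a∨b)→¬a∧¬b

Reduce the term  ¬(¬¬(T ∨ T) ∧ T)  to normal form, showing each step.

Answer: normal form = F  (in 6 steps)

Derivation:
  start: ¬(¬¬(T ∨ T) ∧ T)
  step 1: ¬¬¬(T ∨ T) ∨ ¬T
  step 2: ¬(T ∨ T) ∨ ¬T
  step 3: (¬T ∧ ¬T) ∨ ¬T
  step 4: ¬T ∨ ¬T
  step 5: ¬T
  step 6: F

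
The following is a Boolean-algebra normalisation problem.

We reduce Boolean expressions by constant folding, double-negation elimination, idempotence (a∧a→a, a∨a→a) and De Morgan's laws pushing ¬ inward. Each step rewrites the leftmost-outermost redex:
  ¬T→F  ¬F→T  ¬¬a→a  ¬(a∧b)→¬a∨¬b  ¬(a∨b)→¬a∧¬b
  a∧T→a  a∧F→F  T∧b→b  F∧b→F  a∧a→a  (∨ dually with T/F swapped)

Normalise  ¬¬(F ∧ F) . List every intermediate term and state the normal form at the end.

Answer: normal form = F  (in 2 steps)

Derivation:
  start: ¬¬(F ∧ F)
  [1] F ∧ F
  [2] F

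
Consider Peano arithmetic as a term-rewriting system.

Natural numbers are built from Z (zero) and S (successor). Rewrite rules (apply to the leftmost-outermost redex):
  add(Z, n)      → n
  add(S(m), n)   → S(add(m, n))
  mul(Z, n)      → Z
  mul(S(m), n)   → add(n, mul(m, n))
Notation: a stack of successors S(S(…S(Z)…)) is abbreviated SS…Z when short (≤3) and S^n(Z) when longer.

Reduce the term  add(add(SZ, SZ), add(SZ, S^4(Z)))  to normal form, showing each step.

  start: add(add(SZ, SZ), add(SZ, S^4(Z)))
  step 1: add(S(add(Z, SZ)), add(SZ, S^4(Z)))
  step 2: S(add(add(Z, SZ), add(SZ, S^4(Z))))
  step 3: S(add(SZ, add(SZ, S^4(Z))))
  step 4: S(S(add(Z, add(SZ, S^4(Z)))))
  step 5: S(S(add(SZ, S^4(Z))))
  step 6: S(S(S(add(Z, S^4(Z)))))
  step 7: S^7(Z)

Answer: normal form = S^7(Z)  (in 7 steps)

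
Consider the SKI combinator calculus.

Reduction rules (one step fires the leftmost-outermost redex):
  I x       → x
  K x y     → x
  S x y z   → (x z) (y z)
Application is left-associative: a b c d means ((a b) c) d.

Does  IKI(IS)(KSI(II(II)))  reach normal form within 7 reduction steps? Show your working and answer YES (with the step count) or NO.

  start: IKI(IS)(KSI(II(II)))
  step 1: KI(IS)(KSI(II(II)))
  step 2: I(KSI(II(II)))
  step 3: KSI(II(II))
  step 4: S(II(II))
  step 5: S(I(II))
  step 6: S(II)
  step 7: SI

Answer: YES — reaches normal form SI in 7 ≤ 7 steps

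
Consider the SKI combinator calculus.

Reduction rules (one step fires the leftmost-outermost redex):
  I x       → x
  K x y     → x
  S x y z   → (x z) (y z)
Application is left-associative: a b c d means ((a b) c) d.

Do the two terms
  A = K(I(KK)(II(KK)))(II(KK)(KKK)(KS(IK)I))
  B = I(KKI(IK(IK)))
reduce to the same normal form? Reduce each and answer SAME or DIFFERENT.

Term A:
  start: K(I(KK)(II(KK)))(II(KK)(KKK)(KS(IK)I))
  step 1: I(KK)(II(KK))
  step 2: KK(II(KK))
  step 3: K

Term B:
  start: I(KKI(IK(IK)))
  step 1: KKI(IK(IK))
  step 2: K(IK(IK))
  step 3: K(K(IK))
  step 4: K(KK)

Answer: DIFFERENT — A ⇓ K, B ⇓ K(KK)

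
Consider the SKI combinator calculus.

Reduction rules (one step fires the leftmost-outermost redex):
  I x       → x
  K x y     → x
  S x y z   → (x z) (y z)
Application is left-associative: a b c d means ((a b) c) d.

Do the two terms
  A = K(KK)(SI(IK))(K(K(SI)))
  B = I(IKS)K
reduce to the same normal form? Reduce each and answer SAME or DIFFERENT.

Answer: DIFFERENT — A ⇓ K, B ⇓ S

Derivation:
Term A:
  start: K(KK)(SI(IK))(K(K(SI)))
  [1] KK(K(K(SI)))
  [2] K

Term B:
  start: I(IKS)K
  [1] IKSK
  [2] KSK
  [3] S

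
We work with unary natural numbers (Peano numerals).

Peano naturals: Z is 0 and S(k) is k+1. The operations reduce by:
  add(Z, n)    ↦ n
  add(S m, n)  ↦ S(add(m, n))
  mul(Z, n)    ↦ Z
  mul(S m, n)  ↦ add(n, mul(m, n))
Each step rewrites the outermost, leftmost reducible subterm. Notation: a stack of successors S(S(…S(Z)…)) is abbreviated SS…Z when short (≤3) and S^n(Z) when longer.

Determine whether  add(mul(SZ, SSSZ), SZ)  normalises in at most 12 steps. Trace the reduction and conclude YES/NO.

  start: add(mul(SZ, SSSZ), SZ)
  step 1: add(add(SSSZ, mul(Z, SSSZ)), SZ)
  step 2: add(S(add(SSZ, mul(Z, SSSZ))), SZ)
  step 3: S(add(add(SSZ, mul(Z, SSSZ)), SZ))
  step 4: S(add(S(add(SZ, mul(Z, SSSZ))), SZ))
  step 5: S(S(add(add(SZ, mul(Z, SSSZ)), SZ)))
  step 6: S(S(add(S(add(Z, mul(Z, SSSZ))), SZ)))
  step 7: S(S(S(add(add(Z, mul(Z, SSSZ)), SZ))))
  step 8: S(S(S(add(mul(Z, SSSZ), SZ))))
  step 9: S(S(S(add(Z, SZ))))
  step 10: S^4(Z)

Answer: YES — reaches normal form S^4(Z) in 10 ≤ 12 steps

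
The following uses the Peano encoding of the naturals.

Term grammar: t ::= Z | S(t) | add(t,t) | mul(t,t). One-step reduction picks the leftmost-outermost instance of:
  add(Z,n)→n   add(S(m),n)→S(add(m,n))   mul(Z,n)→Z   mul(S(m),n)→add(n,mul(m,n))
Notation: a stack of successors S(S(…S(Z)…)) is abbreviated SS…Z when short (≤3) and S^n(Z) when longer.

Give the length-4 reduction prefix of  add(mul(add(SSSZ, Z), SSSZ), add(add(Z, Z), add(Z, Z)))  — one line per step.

Answer: after 4 steps: S(add(add(SSZ, mul(add(SSZ, Z), SSSZ)), add(add(Z, Z), add(Z, Z))))

Working:
  start: add(mul(add(SSSZ, Z), SSSZ), add(add(Z, Z), add(Z, Z)))
  [1] add(mul(S(add(SSZ, Z)), SSSZ), add(add(Z, Z), add(Z, Z)))
  [2] add(add(SSSZ, mul(add(SSZ, Z), SSSZ)), add(add(Z, Z), add(Z, Z)))
  [3] add(S(add(SSZ, mul(add(SSZ, Z), SSSZ))), add(add(Z, Z), add(Z, Z)))
  [4] S(add(add(SSZ, mul(add(SSZ, Z), SSSZ)), add(add(Z, Z), add(Z, Z))))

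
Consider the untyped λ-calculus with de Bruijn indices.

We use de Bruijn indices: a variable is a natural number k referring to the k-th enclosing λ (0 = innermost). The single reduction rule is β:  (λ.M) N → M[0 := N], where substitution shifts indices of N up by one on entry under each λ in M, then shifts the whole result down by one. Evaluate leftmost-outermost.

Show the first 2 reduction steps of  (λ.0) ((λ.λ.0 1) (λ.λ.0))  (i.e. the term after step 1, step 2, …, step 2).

Answer: after 2 steps: λ.0 (λ.λ.0)

Reduction:
  start: (λ.0) ((λ.λ.0 1) (λ.λ.0))
  [1] (λ.λ.0 1) (λ.λ.0)
  [2] λ.0 (λ.λ.0)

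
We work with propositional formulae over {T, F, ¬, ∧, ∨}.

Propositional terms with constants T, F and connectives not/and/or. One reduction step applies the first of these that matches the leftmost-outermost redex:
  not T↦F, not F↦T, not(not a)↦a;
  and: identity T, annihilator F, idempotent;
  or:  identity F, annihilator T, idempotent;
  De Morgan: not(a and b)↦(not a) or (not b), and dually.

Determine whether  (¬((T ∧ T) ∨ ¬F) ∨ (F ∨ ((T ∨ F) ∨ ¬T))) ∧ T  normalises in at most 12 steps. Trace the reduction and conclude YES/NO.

  start: (¬((T ∧ T) ∨ ¬F) ∨ (F ∨ ((T ∨ F) ∨ ¬T))) ∧ T
  [1] ¬((T ∧ T) ∨ ¬F) ∨ (F ∨ ((T ∨ F) ∨ ¬T))
  [2] (¬(T ∧ T) ∧ ¬¬F) ∨ (F ∨ ((T ∨ F) ∨ ¬T))
  [3] ((¬T ∨ ¬T) ∧ ¬¬F) ∨ (F ∨ ((T ∨ F) ∨ ¬T))
  [4] (¬T ∧ ¬¬F) ∨ (F ∨ ((T ∨ F) ∨ ¬T))
  [5] (F ∧ ¬¬F) ∨ (F ∨ ((T ∨ F) ∨ ¬T))
  [6] F ∨ (F ∨ ((T ∨ F) ∨ ¬T))
  [7] F ∨ ((T ∨ F) ∨ ¬T)
  [8] (T ∨ F) ∨ ¬T
  [9] T ∨ ¬T
  [10] T

Answer: YES — reaches normal form T in 10 ≤ 12 steps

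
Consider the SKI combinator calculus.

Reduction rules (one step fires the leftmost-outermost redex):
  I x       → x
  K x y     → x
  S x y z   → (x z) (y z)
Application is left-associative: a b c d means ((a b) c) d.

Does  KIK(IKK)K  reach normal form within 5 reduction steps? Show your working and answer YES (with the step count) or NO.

  start: KIK(IKK)K
  [1] I(IKK)K
  [2] IKKK
  [3] KKK
  [4] K

Answer: YES — reaches normal form K in 4 ≤ 5 steps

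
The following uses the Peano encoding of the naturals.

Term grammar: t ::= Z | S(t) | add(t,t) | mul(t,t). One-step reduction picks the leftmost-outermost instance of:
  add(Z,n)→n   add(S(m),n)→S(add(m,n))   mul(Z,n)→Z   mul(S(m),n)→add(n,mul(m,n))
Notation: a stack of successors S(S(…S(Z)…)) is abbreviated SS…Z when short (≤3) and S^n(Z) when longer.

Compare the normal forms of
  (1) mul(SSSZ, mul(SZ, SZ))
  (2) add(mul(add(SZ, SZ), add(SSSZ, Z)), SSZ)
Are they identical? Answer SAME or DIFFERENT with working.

Answer: DIFFERENT — A ⇓ SSSZ, B ⇓ S^8(Z)

Working:
Term A:
  start: mul(SSSZ, mul(SZ, SZ))
  [1] add(mul(SZ, SZ), mul(SSZ, mul(SZ, SZ)))
  [2] add(add(SZ, mul(Z, SZ)), mul(SSZ, mul(SZ, SZ)))
  [3] add(S(add(Z, mul(Z, SZ))), mul(SSZ, mul(SZ, SZ)))
  [4] S(add(add(Z, mul(Z, SZ)), mul(SSZ, mul(SZ, SZ))))
  [5] S(add(mul(Z, SZ), mul(SSZ, mul(SZ, SZ))))
  [6] S(add(Z, mul(SSZ, mul(SZ, SZ))))
  [7] S(mul(SSZ, mul(SZ, SZ)))
  [8] S(add(mul(SZ, SZ), mul(SZ, mul(SZ, SZ))))
  [9] S(add(add(SZ, mul(Z, SZ)), mul(SZ, mul(SZ, SZ))))
  [10] S(add(S(add(Z, mul(Z, SZ))), mul(SZ, mul(SZ, SZ))))
  [11] S(S(add(add(Z, mul(Z, SZ)), mul(SZ, mul(SZ, SZ)))))
  [12] S(S(add(mul(Z, SZ), mul(SZ, mul(SZ, SZ)))))
  [13] S(S(add(Z, mul(SZ, mul(SZ, SZ)))))
  [14] S(S(mul(SZ, mul(SZ, SZ))))
  [15] S(S(add(mul(SZ, SZ), mul(Z, mul(SZ, SZ)))))
  [16] S(S(add(add(SZ, mul(Z, SZ)), mul(Z, mul(SZ, SZ)))))
  [17] S(S(add(S(add(Z, mul(Z, SZ))), mul(Z, mul(SZ, SZ)))))
  [18] S(S(S(add(add(Z, mul(Z, SZ)), mul(Z, mul(SZ, SZ))))))
  [19] S(S(S(add(mul(Z, SZ), mul(Z, mul(SZ, SZ))))))
  [20] S(S(S(add(Z, mul(Z, mul(SZ, SZ))))))
  [21] S(S(S(mul(Z, mul(SZ, SZ)))))
  [22] SSSZ

Term B:
  start: add(mul(add(SZ, SZ), add(SSSZ, Z)), SSZ)
  [1] add(mul(S(add(Z, SZ)), add(SSSZ, Z)), SSZ)
  [2] add(add(add(SSSZ, Z), mul(add(Z, SZ), add(SSSZ, Z))), SSZ)
  [3] add(add(S(add(SSZ, Z)), mul(add(Z, SZ), add(SSSZ, Z))), SSZ)
  [4] add(S(add(add(SSZ, Z), mul(add(Z, SZ), add(SSSZ, Z)))), SSZ)
  [5] S(add(add(add(SSZ, Z), mul(add(Z, SZ), add(SSSZ, Z))), SSZ))
  [6] S(add(add(S(add(SZ, Z)), mul(add(Z, SZ), add(SSSZ, Z))), SSZ))
  [7] S(add(S(add(add(SZ, Z), mul(add(Z, SZ), add(SSSZ, Z)))), SSZ))
  [8] S(S(add(add(add(SZ, Z), mul(add(Z, SZ), add(SSSZ, Z))), SSZ)))
  [9] S(S(add(add(S(add(Z, Z)), mul(add(Z, SZ), add(SSSZ, Z))), SSZ)))
  [10] S(S(add(S(add(add(Z, Z), mul(add(Z, SZ), add(SSSZ, Z)))), SSZ)))
  [11] S(S(S(add(add(add(Z, Z), mul(add(Z, SZ), add(SSSZ, Z))), SSZ))))
  [12] S(S(S(add(add(Z, mul(add(Z, SZ), add(SSSZ, Z))), SSZ))))
  [13] S(S(S(add(mul(add(Z, SZ), add(SSSZ, Z)), SSZ))))
  [14] S(S(S(add(mul(SZ, add(SSSZ, Z)), SSZ))))
  [15] S(S(S(add(add(add(SSSZ, Z), mul(Z, add(SSSZ, Z))), SSZ))))
  [16] S(S(S(add(add(S(add(SSZ, Z)), mul(Z, add(SSSZ, Z))), SSZ))))
  [17] S(S(S(add(S(add(add(SSZ, Z), mul(Z, add(SSSZ, Z)))), SSZ))))
  [18] S(S(S(S(add(add(add(SSZ, Z), mul(Z, add(SSSZ, Z))), SSZ)))))
  [19] S(S(S(S(add(add(S(add(SZ, Z)), mul(Z, add(SSSZ, Z))), SSZ)))))
  [20] S(S(S(S(add(S(add(add(SZ, Z), mul(Z, add(SSSZ, Z)))), SSZ)))))
  [21] S(S(S(S(S(add(add(add(SZ, Z), mul(Z, add(SSSZ, Z))), SSZ))))))
  [22] S(S(S(S(S(add(add(S(add(Z, Z)), mul(Z, add(SSSZ, Z))), SSZ))))))
  [23] S(S(S(S(S(add(S(add(add(Z, Z), mul(Z, add(SSSZ, Z)))), SSZ))))))
  [24] S(S(S(S(S(S(add(add(add(Z, Z), mul(Z, add(SSSZ, Z))), SSZ)))))))
  [25] S(S(S(S(S(S(add(add(Z, mul(Z, add(SSSZ, Z))), SSZ)))))))
  [26] S(S(S(S(S(S(add(mul(Z, add(SSSZ, Z)), SSZ)))))))
  [27] S(S(S(S(S(S(add(Z, SSZ)))))))
  [28] S^8(Z)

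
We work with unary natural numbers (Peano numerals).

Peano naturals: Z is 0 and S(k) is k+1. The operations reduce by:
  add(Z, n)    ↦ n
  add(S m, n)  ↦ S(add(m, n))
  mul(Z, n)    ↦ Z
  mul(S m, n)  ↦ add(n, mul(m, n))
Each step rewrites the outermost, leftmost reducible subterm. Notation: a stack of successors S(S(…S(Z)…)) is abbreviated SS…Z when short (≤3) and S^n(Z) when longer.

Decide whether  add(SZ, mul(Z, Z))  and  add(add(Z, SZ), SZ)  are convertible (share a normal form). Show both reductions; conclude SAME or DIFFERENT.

Term A:
  start: add(SZ, mul(Z, Z))
  step 1: S(add(Z, mul(Z, Z)))
  step 2: S(mul(Z, Z))
  step 3: SZ

Term B:
  start: add(add(Z, SZ), SZ)
  step 1: add(SZ, SZ)
  step 2: S(add(Z, SZ))
  step 3: SSZ

Answer: DIFFERENT — A ⇓ SZ, B ⇓ SSZ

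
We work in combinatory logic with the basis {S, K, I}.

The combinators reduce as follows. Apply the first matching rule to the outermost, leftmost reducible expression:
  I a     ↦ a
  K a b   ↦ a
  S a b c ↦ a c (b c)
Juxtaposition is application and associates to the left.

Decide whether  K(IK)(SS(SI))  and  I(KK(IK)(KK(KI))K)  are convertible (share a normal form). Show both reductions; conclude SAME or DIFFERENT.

Answer: SAME — A ⇓ K, B ⇓ K

Derivation:
Term A:
  start: K(IK)(SS(SI))
  step 1: IK
  step 2: K

Term B:
  start: I(KK(IK)(KK(KI))K)
  step 1: KK(IK)(KK(KI))K
  step 2: K(KK(KI))K
  step 3: KK(KI)
  step 4: K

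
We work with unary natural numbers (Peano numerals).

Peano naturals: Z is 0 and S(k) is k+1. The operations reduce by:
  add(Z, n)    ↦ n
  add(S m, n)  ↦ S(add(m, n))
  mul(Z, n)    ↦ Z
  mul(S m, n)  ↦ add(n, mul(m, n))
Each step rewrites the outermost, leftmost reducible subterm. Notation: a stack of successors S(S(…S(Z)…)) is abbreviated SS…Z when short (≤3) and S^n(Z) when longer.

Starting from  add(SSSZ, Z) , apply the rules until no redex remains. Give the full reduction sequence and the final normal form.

Answer: normal form = SSSZ  (in 4 steps)

Working:
  start: add(SSSZ, Z)
  [1] S(add(SSZ, Z))
  [2] S(S(add(SZ, Z)))
  [3] S(S(S(add(Z, Z))))
  [4] SSSZ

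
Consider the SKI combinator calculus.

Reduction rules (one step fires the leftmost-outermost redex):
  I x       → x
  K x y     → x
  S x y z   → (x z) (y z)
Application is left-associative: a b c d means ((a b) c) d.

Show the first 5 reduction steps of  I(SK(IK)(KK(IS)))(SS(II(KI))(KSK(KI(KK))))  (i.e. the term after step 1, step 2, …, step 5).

Answer: after 5 steps: K(S(KSK(KI(KK)))(II(KI)(KSK(KI(KK)))))

Derivation:
  start: I(SK(IK)(KK(IS)))(SS(II(KI))(KSK(KI(KK))))
  →1  SK(IK)(KK(IS))(SS(II(KI))(KSK(KI(KK))))
  →2  K(KK(IS))(IK(KK(IS)))(SS(II(KI))(KSK(KI(KK))))
  →3  KK(IS)(SS(II(KI))(KSK(KI(KK))))
  →4  K(SS(II(KI))(KSK(KI(KK))))
  →5  K(S(KSK(KI(KK)))(II(KI)(KSK(KI(KK)))))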